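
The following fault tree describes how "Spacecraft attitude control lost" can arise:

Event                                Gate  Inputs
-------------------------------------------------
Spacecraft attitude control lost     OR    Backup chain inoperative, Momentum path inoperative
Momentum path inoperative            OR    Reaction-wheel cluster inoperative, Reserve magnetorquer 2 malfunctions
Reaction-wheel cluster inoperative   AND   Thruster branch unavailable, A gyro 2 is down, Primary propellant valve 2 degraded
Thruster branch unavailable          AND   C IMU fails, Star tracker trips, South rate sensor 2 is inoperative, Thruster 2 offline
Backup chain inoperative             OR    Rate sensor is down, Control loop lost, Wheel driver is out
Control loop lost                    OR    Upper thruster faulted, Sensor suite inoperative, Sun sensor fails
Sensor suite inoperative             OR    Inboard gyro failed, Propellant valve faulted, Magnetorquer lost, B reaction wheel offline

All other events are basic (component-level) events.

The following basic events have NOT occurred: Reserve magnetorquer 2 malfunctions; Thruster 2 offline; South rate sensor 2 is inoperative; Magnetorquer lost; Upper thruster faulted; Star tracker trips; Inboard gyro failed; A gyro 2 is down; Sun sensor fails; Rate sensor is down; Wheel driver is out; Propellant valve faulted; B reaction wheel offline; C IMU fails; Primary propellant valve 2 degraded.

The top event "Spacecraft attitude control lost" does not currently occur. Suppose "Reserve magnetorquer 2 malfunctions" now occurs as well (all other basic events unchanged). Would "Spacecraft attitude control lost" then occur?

Yes

Counterfactual: set "Reserve magnetorquer 2 malfunctions" to occurred.
Sensor suite inoperative [OR]: Inboard gyro failed=not, Propellant valve faulted=not, Magnetorquer lost=not, B reaction wheel offline=not → no input occurs → does not occur.
Control loop lost [OR]: Upper thruster faulted=not, Sensor suite inoperative=not, Sun sensor fails=not → no input occurs → does not occur.
Backup chain inoperative [OR]: Rate sensor is down=not, Control loop lost=not, Wheel driver is out=not → no input occurs → does not occur.
Thruster branch unavailable [AND]: C IMU fails=not, Star tracker trips=not, South rate sensor 2 is inoperative=not, Thruster 2 offline=not → not all inputs occur → does not occur.
Reaction-wheel cluster inoperative [AND]: Thruster branch unavailable=not, A gyro 2 is down=not, Primary propellant valve 2 degraded=not → not all inputs occur → does not occur.
Momentum path inoperative [OR]: Reaction-wheel cluster inoperative=not, Reserve magnetorquer 2 malfunctions=occurs → at least one input occurs → occurs.
Spacecraft attitude control lost [OR]: Backup chain inoperative=not, Momentum path inoperative=occurs → at least one input occurs → occurs.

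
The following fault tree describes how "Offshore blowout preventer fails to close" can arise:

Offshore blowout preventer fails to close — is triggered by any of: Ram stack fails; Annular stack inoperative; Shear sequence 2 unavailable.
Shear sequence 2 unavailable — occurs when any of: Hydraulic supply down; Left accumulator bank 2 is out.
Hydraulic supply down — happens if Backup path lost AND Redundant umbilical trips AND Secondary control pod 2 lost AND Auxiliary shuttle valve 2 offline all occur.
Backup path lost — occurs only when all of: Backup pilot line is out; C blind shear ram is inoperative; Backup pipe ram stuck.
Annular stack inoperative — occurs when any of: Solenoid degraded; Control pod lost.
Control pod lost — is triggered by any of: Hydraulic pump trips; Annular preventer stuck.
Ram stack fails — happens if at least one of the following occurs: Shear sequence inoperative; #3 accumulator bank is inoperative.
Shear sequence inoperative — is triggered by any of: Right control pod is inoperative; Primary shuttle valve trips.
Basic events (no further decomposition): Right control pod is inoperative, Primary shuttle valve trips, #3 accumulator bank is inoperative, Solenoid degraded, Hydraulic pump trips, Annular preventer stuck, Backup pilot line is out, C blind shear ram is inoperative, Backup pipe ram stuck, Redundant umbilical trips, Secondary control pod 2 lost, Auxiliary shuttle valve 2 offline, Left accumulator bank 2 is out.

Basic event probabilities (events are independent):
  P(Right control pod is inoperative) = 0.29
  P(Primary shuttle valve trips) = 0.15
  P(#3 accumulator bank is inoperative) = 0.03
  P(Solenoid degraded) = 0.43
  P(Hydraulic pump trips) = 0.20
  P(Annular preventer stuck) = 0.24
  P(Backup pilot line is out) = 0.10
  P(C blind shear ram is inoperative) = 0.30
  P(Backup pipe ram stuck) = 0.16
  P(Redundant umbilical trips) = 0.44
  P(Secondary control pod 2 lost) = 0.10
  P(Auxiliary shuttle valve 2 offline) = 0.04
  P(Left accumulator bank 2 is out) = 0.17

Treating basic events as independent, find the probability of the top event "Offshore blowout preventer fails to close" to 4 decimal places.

0.8316

P(Shear sequence inoperative) [OR] = 1 − (1−0.29) × (1−0.15) = 0.396500
P(Ram stack fails) [OR] = 1 − (1−0.396500) × (1−0.03) = 0.414605
P(Control pod lost) [OR] = 1 − (1−0.20) × (1−0.24) = 0.392000
P(Annular stack inoperative) [OR] = 1 − (1−0.43) × (1−0.392000) = 0.653440
P(Backup path lost) [AND] = 0.10 × 0.30 × 0.16 = 0.004800
P(Hydraulic supply down) [AND] = 0.004800 × 0.44 × 0.10 × 0.04 = 0.000008
P(Shear sequence 2 unavailable) [OR] = 1 − (1−0.000008) × (1−0.17) = 0.170007
P(Offshore blowout preventer fails to close) [OR] = 1 − (1−0.414605) × (1−0.653440) × (1−0.170007) = 0.831616
Rounded to 4 decimal places: P(Offshore blowout preventer fails to close) ≈ 0.8316.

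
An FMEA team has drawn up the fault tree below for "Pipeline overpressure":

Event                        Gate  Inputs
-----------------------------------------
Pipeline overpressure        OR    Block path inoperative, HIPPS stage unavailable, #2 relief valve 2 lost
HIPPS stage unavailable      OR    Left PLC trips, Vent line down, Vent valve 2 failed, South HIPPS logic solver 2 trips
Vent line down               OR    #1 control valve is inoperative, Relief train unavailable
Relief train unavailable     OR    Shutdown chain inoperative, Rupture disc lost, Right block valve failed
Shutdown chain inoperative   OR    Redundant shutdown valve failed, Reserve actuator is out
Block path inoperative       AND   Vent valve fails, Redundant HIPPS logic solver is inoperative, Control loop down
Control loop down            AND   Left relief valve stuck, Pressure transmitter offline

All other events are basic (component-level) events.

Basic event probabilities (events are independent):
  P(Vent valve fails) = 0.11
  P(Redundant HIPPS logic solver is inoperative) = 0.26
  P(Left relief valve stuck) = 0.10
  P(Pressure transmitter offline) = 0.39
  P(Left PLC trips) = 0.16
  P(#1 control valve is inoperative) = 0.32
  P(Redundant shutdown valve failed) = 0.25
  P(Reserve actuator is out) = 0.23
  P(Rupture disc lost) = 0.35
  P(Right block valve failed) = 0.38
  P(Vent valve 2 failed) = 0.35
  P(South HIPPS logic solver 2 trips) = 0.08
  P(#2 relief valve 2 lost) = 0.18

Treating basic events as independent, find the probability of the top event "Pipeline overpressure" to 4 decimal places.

P(Control loop down) [AND] = 0.10 × 0.39 = 0.039000
P(Block path inoperative) [AND] = 0.11 × 0.26 × 0.039000 = 0.001115
P(Shutdown chain inoperative) [OR] = 1 − (1−0.25) × (1−0.23) = 0.422500
P(Relief train unavailable) [OR] = 1 − (1−0.422500) × (1−0.35) × (1−0.38) = 0.767268
P(Vent line down) [OR] = 1 − (1−0.32) × (1−0.767268) = 0.841742
P(HIPPS stage unavailable) [OR] = 1 − (1−0.16) × (1−0.841742) × (1−0.35) × (1−0.08) = 0.920504
P(Pipeline overpressure) [OR] = 1 − (1−0.001115) × (1−0.920504) × (1−0.18) = 0.934886
Rounded to 4 decimal places: P(Pipeline overpressure) ≈ 0.9349.

0.9349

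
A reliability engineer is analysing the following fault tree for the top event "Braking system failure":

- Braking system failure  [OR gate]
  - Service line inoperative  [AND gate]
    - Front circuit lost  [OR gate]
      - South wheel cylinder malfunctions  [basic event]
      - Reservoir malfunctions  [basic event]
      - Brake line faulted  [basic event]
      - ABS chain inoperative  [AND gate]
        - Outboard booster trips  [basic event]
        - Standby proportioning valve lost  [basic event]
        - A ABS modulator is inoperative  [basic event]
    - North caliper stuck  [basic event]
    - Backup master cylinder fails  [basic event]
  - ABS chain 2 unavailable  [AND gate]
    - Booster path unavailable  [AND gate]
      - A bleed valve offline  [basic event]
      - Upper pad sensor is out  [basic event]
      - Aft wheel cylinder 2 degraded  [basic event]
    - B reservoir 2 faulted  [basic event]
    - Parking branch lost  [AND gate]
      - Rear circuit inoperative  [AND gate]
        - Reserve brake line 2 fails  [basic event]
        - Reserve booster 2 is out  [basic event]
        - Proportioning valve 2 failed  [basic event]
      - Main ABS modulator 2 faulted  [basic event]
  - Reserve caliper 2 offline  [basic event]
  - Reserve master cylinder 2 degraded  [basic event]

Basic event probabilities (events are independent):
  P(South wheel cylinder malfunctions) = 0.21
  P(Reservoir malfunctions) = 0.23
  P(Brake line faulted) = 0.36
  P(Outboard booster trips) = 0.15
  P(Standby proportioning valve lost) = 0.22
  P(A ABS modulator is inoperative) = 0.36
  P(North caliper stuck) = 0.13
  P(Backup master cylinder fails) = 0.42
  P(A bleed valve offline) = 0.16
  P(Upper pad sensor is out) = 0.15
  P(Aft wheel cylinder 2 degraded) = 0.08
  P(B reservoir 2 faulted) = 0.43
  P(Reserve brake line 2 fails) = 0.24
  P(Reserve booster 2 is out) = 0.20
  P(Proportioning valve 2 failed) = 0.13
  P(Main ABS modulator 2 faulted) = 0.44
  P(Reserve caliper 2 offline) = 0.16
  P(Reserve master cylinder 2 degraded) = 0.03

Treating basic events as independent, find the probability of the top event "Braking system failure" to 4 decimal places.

0.2126

P(ABS chain inoperative) [AND] = 0.15 × 0.22 × 0.36 = 0.011880
P(Front circuit lost) [OR] = 1 − (1−0.21) × (1−0.23) × (1−0.36) × (1−0.011880) = 0.615313
P(Service line inoperative) [AND] = 0.615313 × 0.13 × 0.42 = 0.033596
P(Booster path unavailable) [AND] = 0.16 × 0.15 × 0.08 = 0.001920
P(Rear circuit inoperative) [AND] = 0.24 × 0.20 × 0.13 = 0.006240
P(Parking branch lost) [AND] = 0.006240 × 0.44 = 0.002746
P(ABS chain 2 unavailable) [AND] = 0.001920 × 0.43 × 0.002746 = 0.000002
P(Braking system failure) [OR] = 1 − (1−0.033596) × (1−0.000002) × (1−0.16) × (1−0.03) = 0.212576
Rounded to 4 decimal places: P(Braking system failure) ≈ 0.2126.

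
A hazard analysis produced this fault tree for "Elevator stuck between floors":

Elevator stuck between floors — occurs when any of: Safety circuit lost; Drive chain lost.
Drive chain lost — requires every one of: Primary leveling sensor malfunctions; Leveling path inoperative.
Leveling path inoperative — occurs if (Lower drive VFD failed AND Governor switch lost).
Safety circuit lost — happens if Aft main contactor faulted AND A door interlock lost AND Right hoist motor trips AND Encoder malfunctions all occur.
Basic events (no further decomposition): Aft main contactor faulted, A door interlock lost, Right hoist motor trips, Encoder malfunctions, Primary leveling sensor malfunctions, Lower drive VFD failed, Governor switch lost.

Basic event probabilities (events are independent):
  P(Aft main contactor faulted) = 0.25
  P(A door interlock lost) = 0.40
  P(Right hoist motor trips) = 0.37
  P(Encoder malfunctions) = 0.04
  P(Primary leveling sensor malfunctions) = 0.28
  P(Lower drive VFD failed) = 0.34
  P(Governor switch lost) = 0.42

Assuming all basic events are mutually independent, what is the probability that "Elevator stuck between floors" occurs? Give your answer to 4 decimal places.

0.0414

P(Safety circuit lost) [AND] = 0.25 × 0.40 × 0.37 × 0.04 = 0.001480
P(Leveling path inoperative) [AND] = 0.34 × 0.42 = 0.142800
P(Drive chain lost) [AND] = 0.28 × 0.142800 = 0.039984
P(Elevator stuck between floors) [OR] = 1 − (1−0.001480) × (1−0.039984) = 0.041405
Rounded to 4 decimal places: P(Elevator stuck between floors) ≈ 0.0414.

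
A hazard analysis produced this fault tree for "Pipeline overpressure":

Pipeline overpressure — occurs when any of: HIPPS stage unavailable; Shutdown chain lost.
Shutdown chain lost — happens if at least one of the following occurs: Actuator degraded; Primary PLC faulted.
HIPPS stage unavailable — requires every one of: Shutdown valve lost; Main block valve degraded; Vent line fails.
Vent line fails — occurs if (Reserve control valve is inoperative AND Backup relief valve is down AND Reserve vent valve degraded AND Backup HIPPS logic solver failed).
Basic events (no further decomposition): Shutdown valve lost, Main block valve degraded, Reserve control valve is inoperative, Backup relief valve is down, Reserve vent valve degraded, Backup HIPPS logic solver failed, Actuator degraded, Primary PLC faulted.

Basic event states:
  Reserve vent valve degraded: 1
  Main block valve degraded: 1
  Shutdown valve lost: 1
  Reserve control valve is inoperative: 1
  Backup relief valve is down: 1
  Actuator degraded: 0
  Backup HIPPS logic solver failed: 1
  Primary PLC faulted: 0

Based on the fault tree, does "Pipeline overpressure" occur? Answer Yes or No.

Yes

Vent line fails [AND]: Reserve control valve is inoperative=occurs, Backup relief valve is down=occurs, Reserve vent valve degraded=occurs, Backup HIPPS logic solver failed=occurs → all inputs occur → occurs.
HIPPS stage unavailable [AND]: Shutdown valve lost=occurs, Main block valve degraded=occurs, Vent line fails=occurs → all inputs occur → occurs.
Shutdown chain lost [OR]: Actuator degraded=not, Primary PLC faulted=not → no input occurs → does not occur.
Pipeline overpressure [OR]: HIPPS stage unavailable=occurs, Shutdown chain lost=not → at least one input occurs → occurs.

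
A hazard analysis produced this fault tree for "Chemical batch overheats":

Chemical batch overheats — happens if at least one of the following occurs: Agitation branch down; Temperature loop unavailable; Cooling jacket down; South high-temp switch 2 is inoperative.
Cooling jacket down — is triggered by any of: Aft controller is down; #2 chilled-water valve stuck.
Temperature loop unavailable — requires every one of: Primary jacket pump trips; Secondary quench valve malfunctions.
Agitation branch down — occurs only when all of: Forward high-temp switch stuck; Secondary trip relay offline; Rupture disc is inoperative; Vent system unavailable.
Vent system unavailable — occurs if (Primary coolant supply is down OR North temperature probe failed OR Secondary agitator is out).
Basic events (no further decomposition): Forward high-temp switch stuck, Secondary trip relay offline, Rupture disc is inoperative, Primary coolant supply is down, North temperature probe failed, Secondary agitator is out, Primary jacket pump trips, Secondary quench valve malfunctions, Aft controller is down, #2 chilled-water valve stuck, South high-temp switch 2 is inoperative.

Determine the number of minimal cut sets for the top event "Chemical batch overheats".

7

Vent system unavailable [OR]: union of children's cut sets → 3 cut set(s).
Agitation branch down [AND]: one cut set from each child combined → 1 × 1 × 1 × 3 = 3 cut set(s).
Temperature loop unavailable [AND]: one cut set from each child combined → 1 × 1 = 1 cut set(s).
Cooling jacket down [OR]: union of children's cut sets → 2 cut set(s).
Chemical batch overheats [OR]: union of children's cut sets → 7 cut set(s).
Minimal cut sets: {Forward high-temp switch stuck, Primary coolant supply is down, Rupture disc is inoperative, Secondary trip relay offline}; {Forward high-temp switch stuck, North temperature probe failed, Rupture disc is inoperative, Secondary trip relay offline}; {Forward high-temp switch stuck, Rupture disc is inoperative, Secondary agitator is out, Secondary trip relay offline}; {Primary jacket pump trips, Secondary quench valve malfunctions}; {Aft controller is down}; {#2 chilled-water valve stuck}; {South high-temp switch 2 is inoperative}.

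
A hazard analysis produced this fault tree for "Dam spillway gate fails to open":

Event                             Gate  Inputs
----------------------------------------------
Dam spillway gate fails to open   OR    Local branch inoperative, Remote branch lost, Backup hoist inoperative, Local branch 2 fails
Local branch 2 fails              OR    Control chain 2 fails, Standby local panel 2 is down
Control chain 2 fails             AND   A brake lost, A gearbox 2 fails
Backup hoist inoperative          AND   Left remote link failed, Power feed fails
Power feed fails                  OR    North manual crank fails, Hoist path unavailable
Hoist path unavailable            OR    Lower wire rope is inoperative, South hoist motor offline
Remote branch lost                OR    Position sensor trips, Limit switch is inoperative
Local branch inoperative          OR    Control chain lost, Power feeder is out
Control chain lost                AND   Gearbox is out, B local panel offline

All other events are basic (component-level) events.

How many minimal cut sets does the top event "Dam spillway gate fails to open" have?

9

Control chain lost [AND]: one cut set from each child combined → 1 × 1 = 1 cut set(s).
Local branch inoperative [OR]: union of children's cut sets → 2 cut set(s).
Remote branch lost [OR]: union of children's cut sets → 2 cut set(s).
Hoist path unavailable [OR]: union of children's cut sets → 2 cut set(s).
Power feed fails [OR]: union of children's cut sets → 3 cut set(s).
Backup hoist inoperative [AND]: one cut set from each child combined → 1 × 3 = 3 cut set(s).
Control chain 2 fails [AND]: one cut set from each child combined → 1 × 1 = 1 cut set(s).
Local branch 2 fails [OR]: union of children's cut sets → 2 cut set(s).
Dam spillway gate fails to open [OR]: union of children's cut sets → 9 cut set(s).
Minimal cut sets: {B local panel offline, Gearbox is out}; {Power feeder is out}; {Position sensor trips}; {Limit switch is inoperative}; {Left remote link failed, North manual crank fails}; {Left remote link failed, Lower wire rope is inoperative}; {Left remote link failed, South hoist motor offline}; {A brake lost, A gearbox 2 fails}; {Standby local panel 2 is down}.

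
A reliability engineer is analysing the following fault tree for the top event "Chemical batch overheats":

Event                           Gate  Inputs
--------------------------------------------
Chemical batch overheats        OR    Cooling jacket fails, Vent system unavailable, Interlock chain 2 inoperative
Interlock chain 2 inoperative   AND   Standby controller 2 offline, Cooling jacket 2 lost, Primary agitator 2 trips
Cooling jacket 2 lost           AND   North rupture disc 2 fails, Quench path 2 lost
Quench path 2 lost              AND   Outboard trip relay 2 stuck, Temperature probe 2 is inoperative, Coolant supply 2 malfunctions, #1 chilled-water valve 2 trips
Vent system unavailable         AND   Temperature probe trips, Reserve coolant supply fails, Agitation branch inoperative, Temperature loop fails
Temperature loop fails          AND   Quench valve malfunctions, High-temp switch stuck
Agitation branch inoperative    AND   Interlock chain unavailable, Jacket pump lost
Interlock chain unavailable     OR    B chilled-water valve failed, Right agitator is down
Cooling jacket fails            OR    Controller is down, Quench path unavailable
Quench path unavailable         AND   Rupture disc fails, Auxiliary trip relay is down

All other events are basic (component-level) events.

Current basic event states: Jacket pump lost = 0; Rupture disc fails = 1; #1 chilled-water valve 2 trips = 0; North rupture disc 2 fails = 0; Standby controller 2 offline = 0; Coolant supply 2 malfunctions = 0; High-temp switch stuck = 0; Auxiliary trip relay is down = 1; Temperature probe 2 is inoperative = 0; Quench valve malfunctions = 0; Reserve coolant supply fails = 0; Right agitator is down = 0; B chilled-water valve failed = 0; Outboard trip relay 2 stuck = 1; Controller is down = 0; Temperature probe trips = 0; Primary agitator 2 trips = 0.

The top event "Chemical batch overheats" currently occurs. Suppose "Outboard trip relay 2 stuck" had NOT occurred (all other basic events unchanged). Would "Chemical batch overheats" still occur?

Counterfactual: set "Outboard trip relay 2 stuck" to not occurred.
Quench path unavailable [AND]: Rupture disc fails=occurs, Auxiliary trip relay is down=occurs → all inputs occur → occurs.
Cooling jacket fails [OR]: Controller is down=not, Quench path unavailable=occurs → at least one input occurs → occurs.
Interlock chain unavailable [OR]: B chilled-water valve failed=not, Right agitator is down=not → no input occurs → does not occur.
Agitation branch inoperative [AND]: Interlock chain unavailable=not, Jacket pump lost=not → not all inputs occur → does not occur.
Temperature loop fails [AND]: Quench valve malfunctions=not, High-temp switch stuck=not → not all inputs occur → does not occur.
Vent system unavailable [AND]: Temperature probe trips=not, Reserve coolant supply fails=not, Agitation branch inoperative=not, Temperature loop fails=not → not all inputs occur → does not occur.
Quench path 2 lost [AND]: Outboard trip relay 2 stuck=not, Temperature probe 2 is inoperative=not, Coolant supply 2 malfunctions=not, #1 chilled-water valve 2 trips=not → not all inputs occur → does not occur.
Cooling jacket 2 lost [AND]: North rupture disc 2 fails=not, Quench path 2 lost=not → not all inputs occur → does not occur.
Interlock chain 2 inoperative [AND]: Standby controller 2 offline=not, Cooling jacket 2 lost=not, Primary agitator 2 trips=not → not all inputs occur → does not occur.
Chemical batch overheats [OR]: Cooling jacket fails=occurs, Vent system unavailable=not, Interlock chain 2 inoperative=not → at least one input occurs → occurs.

Yes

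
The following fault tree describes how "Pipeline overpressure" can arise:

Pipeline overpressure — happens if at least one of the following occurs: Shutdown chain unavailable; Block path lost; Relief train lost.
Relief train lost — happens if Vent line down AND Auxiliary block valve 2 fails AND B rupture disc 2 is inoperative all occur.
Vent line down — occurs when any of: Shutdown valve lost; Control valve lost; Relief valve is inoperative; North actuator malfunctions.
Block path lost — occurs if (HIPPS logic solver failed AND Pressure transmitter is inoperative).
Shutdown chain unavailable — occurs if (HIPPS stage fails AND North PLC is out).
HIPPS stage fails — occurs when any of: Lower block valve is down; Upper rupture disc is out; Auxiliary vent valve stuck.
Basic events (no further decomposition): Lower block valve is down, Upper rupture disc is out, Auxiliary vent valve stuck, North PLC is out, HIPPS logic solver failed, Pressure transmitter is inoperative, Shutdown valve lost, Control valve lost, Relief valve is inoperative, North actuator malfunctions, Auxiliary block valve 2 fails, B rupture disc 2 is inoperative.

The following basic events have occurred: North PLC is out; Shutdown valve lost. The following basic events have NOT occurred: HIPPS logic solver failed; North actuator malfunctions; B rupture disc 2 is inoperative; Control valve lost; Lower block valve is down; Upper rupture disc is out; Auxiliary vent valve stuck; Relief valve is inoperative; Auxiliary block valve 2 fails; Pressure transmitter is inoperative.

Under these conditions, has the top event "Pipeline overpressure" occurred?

No

HIPPS stage fails [OR]: Lower block valve is down=not, Upper rupture disc is out=not, Auxiliary vent valve stuck=not → no input occurs → does not occur.
Shutdown chain unavailable [AND]: HIPPS stage fails=not, North PLC is out=occurs → not all inputs occur → does not occur.
Block path lost [AND]: HIPPS logic solver failed=not, Pressure transmitter is inoperative=not → not all inputs occur → does not occur.
Vent line down [OR]: Shutdown valve lost=occurs, Control valve lost=not, Relief valve is inoperative=not, North actuator malfunctions=not → at least one input occurs → occurs.
Relief train lost [AND]: Vent line down=occurs, Auxiliary block valve 2 fails=not, B rupture disc 2 is inoperative=not → not all inputs occur → does not occur.
Pipeline overpressure [OR]: Shutdown chain unavailable=not, Block path lost=not, Relief train lost=not → no input occurs → does not occur.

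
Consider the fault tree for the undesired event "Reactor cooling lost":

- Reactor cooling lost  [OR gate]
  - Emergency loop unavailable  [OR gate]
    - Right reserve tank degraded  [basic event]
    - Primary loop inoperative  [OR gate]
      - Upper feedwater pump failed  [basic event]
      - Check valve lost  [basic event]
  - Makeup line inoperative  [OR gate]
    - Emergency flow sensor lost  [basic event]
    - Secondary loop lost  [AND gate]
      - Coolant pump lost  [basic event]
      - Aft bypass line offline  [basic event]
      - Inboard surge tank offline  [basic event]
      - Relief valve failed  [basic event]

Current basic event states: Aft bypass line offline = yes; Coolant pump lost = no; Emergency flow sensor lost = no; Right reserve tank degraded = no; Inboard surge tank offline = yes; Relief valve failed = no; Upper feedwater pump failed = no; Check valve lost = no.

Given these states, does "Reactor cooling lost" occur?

No

Primary loop inoperative [OR]: Upper feedwater pump failed=not, Check valve lost=not → no input occurs → does not occur.
Emergency loop unavailable [OR]: Right reserve tank degraded=not, Primary loop inoperative=not → no input occurs → does not occur.
Secondary loop lost [AND]: Coolant pump lost=not, Aft bypass line offline=occurs, Inboard surge tank offline=occurs, Relief valve failed=not → not all inputs occur → does not occur.
Makeup line inoperative [OR]: Emergency flow sensor lost=not, Secondary loop lost=not → no input occurs → does not occur.
Reactor cooling lost [OR]: Emergency loop unavailable=not, Makeup line inoperative=not → no input occurs → does not occur.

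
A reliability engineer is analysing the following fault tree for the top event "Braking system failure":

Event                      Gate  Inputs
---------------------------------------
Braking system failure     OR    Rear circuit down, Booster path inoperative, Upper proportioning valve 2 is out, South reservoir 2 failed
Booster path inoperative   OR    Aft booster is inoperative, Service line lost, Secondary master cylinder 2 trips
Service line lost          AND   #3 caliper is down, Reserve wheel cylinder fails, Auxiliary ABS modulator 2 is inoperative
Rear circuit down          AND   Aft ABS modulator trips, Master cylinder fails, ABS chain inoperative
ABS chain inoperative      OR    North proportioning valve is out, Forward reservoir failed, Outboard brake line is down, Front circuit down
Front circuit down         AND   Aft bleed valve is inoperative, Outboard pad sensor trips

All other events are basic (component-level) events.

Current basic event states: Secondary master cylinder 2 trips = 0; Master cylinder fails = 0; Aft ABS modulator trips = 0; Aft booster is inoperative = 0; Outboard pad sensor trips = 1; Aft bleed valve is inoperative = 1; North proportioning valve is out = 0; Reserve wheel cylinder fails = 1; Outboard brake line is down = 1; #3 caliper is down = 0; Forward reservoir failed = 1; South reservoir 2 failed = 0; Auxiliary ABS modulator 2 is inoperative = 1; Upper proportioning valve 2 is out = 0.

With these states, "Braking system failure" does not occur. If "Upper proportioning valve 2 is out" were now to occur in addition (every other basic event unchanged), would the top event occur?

Counterfactual: set "Upper proportioning valve 2 is out" to occurred.
Front circuit down [AND]: Aft bleed valve is inoperative=occurs, Outboard pad sensor trips=occurs → all inputs occur → occurs.
ABS chain inoperative [OR]: North proportioning valve is out=not, Forward reservoir failed=occurs, Outboard brake line is down=occurs, Front circuit down=occurs → at least one input occurs → occurs.
Rear circuit down [AND]: Aft ABS modulator trips=not, Master cylinder fails=not, ABS chain inoperative=occurs → not all inputs occur → does not occur.
Service line lost [AND]: #3 caliper is down=not, Reserve wheel cylinder fails=occurs, Auxiliary ABS modulator 2 is inoperative=occurs → not all inputs occur → does not occur.
Booster path inoperative [OR]: Aft booster is inoperative=not, Service line lost=not, Secondary master cylinder 2 trips=not → no input occurs → does not occur.
Braking system failure [OR]: Rear circuit down=not, Booster path inoperative=not, Upper proportioning valve 2 is out=occurs, South reservoir 2 failed=not → at least one input occurs → occurs.

Yes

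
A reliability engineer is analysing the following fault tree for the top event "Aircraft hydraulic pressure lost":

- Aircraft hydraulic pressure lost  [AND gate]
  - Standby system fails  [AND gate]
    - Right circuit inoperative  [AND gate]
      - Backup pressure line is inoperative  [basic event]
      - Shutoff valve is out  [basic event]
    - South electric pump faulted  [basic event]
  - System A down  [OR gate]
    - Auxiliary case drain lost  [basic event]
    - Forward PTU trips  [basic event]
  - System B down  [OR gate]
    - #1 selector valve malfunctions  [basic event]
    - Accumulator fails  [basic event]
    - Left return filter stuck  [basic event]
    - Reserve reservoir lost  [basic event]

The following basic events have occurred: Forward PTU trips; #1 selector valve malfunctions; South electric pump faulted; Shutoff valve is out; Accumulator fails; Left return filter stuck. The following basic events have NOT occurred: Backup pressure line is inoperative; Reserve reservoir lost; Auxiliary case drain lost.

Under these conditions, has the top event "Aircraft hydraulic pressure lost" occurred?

Right circuit inoperative [AND]: Backup pressure line is inoperative=not, Shutoff valve is out=occurs → not all inputs occur → does not occur.
Standby system fails [AND]: Right circuit inoperative=not, South electric pump faulted=occurs → not all inputs occur → does not occur.
System A down [OR]: Auxiliary case drain lost=not, Forward PTU trips=occurs → at least one input occurs → occurs.
System B down [OR]: #1 selector valve malfunctions=occurs, Accumulator fails=occurs, Left return filter stuck=occurs, Reserve reservoir lost=not → at least one input occurs → occurs.
Aircraft hydraulic pressure lost [AND]: Standby system fails=not, System A down=occurs, System B down=occurs → not all inputs occur → does not occur.

No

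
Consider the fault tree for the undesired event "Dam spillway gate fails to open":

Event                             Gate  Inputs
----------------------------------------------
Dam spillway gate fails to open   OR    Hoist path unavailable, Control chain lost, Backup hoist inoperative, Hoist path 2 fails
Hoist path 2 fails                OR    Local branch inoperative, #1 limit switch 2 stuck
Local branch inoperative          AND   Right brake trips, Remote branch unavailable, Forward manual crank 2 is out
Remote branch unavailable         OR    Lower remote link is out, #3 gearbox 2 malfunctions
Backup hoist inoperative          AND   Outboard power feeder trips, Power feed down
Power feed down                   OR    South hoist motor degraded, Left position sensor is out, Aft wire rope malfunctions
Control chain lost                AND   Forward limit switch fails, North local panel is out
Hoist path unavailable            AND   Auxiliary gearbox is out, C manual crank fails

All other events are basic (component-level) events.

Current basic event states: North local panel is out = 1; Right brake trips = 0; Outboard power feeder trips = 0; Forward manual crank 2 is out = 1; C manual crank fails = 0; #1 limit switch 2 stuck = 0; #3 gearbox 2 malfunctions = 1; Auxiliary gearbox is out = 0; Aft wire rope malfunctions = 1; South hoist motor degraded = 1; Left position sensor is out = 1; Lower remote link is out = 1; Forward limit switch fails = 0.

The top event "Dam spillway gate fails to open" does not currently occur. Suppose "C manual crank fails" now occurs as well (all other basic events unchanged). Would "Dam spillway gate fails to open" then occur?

No

Counterfactual: set "C manual crank fails" to occurred.
Hoist path unavailable [AND]: Auxiliary gearbox is out=not, C manual crank fails=occurs → not all inputs occur → does not occur.
Control chain lost [AND]: Forward limit switch fails=not, North local panel is out=occurs → not all inputs occur → does not occur.
Power feed down [OR]: South hoist motor degraded=occurs, Left position sensor is out=occurs, Aft wire rope malfunctions=occurs → at least one input occurs → occurs.
Backup hoist inoperative [AND]: Outboard power feeder trips=not, Power feed down=occurs → not all inputs occur → does not occur.
Remote branch unavailable [OR]: Lower remote link is out=occurs, #3 gearbox 2 malfunctions=occurs → at least one input occurs → occurs.
Local branch inoperative [AND]: Right brake trips=not, Remote branch unavailable=occurs, Forward manual crank 2 is out=occurs → not all inputs occur → does not occur.
Hoist path 2 fails [OR]: Local branch inoperative=not, #1 limit switch 2 stuck=not → no input occurs → does not occur.
Dam spillway gate fails to open [OR]: Hoist path unavailable=not, Control chain lost=not, Backup hoist inoperative=not, Hoist path 2 fails=not → no input occurs → does not occur.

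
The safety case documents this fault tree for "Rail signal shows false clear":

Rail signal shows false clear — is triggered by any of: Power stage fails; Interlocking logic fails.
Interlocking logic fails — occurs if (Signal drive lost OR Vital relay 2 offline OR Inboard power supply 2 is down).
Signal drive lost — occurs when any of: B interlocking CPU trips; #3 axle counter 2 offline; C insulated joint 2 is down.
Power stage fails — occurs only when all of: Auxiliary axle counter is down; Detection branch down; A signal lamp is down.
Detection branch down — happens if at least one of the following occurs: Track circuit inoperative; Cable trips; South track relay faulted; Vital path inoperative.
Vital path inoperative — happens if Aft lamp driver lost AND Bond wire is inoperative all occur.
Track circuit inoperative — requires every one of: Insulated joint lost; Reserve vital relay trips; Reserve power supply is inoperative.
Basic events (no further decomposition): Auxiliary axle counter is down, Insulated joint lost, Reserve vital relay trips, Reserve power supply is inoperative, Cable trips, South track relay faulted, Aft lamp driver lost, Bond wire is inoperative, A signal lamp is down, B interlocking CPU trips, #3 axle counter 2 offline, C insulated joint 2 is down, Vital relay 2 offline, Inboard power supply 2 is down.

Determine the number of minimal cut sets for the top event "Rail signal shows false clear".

Track circuit inoperative [AND]: one cut set from each child combined → 1 × 1 × 1 = 1 cut set(s).
Vital path inoperative [AND]: one cut set from each child combined → 1 × 1 = 1 cut set(s).
Detection branch down [OR]: union of children's cut sets → 4 cut set(s).
Power stage fails [AND]: one cut set from each child combined → 1 × 4 × 1 = 4 cut set(s).
Signal drive lost [OR]: union of children's cut sets → 3 cut set(s).
Interlocking logic fails [OR]: union of children's cut sets → 5 cut set(s).
Rail signal shows false clear [OR]: union of children's cut sets → 9 cut set(s).
Minimal cut sets: {A signal lamp is down, Auxiliary axle counter is down, Insulated joint lost, Reserve power supply is inoperative, Reserve vital relay trips}; {A signal lamp is down, Auxiliary axle counter is down, Cable trips}; {A signal lamp is down, Auxiliary axle counter is down, South track relay faulted}; {A signal lamp is down, Aft lamp driver lost, Auxiliary axle counter is down, Bond wire is inoperative}; {B interlocking CPU trips}; {#3 axle counter 2 offline}; {C insulated joint 2 is down}; {Vital relay 2 offline}; {Inboard power supply 2 is down}.

9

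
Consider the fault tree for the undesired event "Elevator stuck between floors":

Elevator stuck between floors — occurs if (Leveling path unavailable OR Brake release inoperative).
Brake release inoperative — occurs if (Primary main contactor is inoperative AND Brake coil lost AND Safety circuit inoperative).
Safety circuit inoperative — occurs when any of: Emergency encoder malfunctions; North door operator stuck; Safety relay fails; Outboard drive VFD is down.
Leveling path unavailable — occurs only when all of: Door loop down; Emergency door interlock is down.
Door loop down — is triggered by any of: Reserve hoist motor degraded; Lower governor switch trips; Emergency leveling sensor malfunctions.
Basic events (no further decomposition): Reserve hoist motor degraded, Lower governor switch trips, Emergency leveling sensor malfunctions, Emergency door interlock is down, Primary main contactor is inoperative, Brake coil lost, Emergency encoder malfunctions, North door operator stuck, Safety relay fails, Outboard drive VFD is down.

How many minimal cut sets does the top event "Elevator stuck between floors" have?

7

Door loop down [OR]: union of children's cut sets → 3 cut set(s).
Leveling path unavailable [AND]: one cut set from each child combined → 3 × 1 = 3 cut set(s).
Safety circuit inoperative [OR]: union of children's cut sets → 4 cut set(s).
Brake release inoperative [AND]: one cut set from each child combined → 1 × 1 × 4 = 4 cut set(s).
Elevator stuck between floors [OR]: union of children's cut sets → 7 cut set(s).
Minimal cut sets: {Emergency door interlock is down, Reserve hoist motor degraded}; {Emergency door interlock is down, Lower governor switch trips}; {Emergency door interlock is down, Emergency leveling sensor malfunctions}; {Brake coil lost, Emergency encoder malfunctions, Primary main contactor is inoperative}; {Brake coil lost, North door operator stuck, Primary main contactor is inoperative}; {Brake coil lost, Primary main contactor is inoperative, Safety relay fails}; {Brake coil lost, Outboard drive VFD is down, Primary main contactor is inoperative}.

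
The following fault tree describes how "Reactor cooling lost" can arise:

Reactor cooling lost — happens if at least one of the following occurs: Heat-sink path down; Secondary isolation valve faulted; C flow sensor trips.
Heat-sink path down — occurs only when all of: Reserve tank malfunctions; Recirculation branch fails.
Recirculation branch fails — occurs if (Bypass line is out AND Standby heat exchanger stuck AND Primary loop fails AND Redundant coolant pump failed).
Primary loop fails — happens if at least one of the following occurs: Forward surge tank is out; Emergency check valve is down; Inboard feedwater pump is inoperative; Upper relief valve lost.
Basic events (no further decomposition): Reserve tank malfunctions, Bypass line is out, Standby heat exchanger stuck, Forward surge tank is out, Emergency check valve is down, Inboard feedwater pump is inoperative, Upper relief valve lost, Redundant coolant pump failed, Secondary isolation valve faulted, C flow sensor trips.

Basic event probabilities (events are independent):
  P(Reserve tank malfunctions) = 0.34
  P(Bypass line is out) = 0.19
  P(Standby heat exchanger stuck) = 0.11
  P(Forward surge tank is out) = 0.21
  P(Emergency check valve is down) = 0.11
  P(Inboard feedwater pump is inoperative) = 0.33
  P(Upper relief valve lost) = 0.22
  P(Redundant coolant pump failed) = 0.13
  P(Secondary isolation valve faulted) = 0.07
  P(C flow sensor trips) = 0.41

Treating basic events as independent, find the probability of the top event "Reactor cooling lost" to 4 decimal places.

0.4516

P(Primary loop fails) [OR] = 1 − (1−0.21) × (1−0.11) × (1−0.33) × (1−0.22) = 0.632560
P(Recirculation branch fails) [AND] = 0.19 × 0.11 × 0.632560 × 0.13 = 0.001719
P(Heat-sink path down) [AND] = 0.34 × 0.001719 = 0.000584
P(Reactor cooling lost) [OR] = 1 − (1−0.000584) × (1−0.07) × (1−0.41) = 0.451620
Rounded to 4 decimal places: P(Reactor cooling lost) ≈ 0.4516.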